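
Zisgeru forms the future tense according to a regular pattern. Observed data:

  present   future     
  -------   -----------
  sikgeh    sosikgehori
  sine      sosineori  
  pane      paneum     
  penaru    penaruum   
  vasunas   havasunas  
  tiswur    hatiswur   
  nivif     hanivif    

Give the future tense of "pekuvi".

"pekuvi" begins with p-. The stems beginning with p- (pane → paneum, penaru → penaruum) add -um.
The other patterns: stems beginning with s- add so- … -ori around the stem; stems beginning with n-, t- or v- add the prefix ha-.
So pekuvi → pekuvium.

pekuvium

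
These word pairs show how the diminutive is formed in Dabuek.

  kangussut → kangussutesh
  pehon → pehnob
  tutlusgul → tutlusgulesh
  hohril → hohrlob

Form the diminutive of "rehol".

hohril and tutlusgul both end in -l yet inflect differently (hohrlob, tutlusgulesh), so the final letter is not what conditions the rule; the last vowel is.
"rehol" has last vowel 'o'. The one such stem in the data (pehon → pehnob) deletes the last vowel and adds -ob (as does hohril), so the same rule applies.
So rehol → rehlob.

rehlob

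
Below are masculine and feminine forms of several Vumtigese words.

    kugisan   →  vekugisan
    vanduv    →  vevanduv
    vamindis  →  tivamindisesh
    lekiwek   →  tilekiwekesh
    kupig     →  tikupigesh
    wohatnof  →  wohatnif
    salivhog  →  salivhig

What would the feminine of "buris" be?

kupig and salivhog both end in -g yet inflect differently (tikupigesh, salivhig), so the final letter is not what conditions the rule; the last vowel is.
"buris" has last vowel 'i'. The stems whose last vowel is 'i' (vamindis → tivamindisesh, kupig → tikupigesh) add ti- … -esh around the stem.
The other patterns: stems whose last vowel is 'a' or 'u' add the prefix ve-; stems whose last vowel is 'o' change the last vowel to 'i'.
So buris → tiburisesh.

tiburisesh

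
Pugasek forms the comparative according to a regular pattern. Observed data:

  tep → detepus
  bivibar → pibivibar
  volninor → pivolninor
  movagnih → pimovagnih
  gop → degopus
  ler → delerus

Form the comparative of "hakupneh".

pihakupneh

"hakupneh" has 3 vowels. The stems with 3 vowels (bivibar → pibivibar, movagnih → pimovagnih, volninor → pivolninor) add the prefix pi-.
So hakupneh → pihakupneh.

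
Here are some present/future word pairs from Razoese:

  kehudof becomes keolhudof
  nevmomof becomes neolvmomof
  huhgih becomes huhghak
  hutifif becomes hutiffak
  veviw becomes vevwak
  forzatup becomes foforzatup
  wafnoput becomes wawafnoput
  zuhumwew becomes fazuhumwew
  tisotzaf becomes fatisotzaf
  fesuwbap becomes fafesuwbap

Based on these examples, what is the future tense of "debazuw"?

kehudof and hutifif both end in -f yet inflect differently (keolhudof, hutiffak), so the final letter is not what conditions the rule; the last vowel is.
"debazuw" has last vowel 'u'. The stems whose last vowel is 'u' (forzatup → foforzatup, wafnoput → wawafnoput) repeat the first consonant+vowel as a prefix.
So debazuw → dedebazuw.

dedebazuw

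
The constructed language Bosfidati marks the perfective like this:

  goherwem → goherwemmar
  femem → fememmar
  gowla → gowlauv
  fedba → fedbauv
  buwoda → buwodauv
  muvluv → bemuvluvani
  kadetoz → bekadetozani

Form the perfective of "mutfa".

mutfauv

"mutfa" ends in -a. The stems ending in -a (gowla → gowlauv, fedba → fedbauv, buwoda → buwodauv) add -uv.
The other patterns: stems ending in -m double the final consonant and add -ar; stems ending in -v or -z add be- … -ani around the stem.
So mutfa → mutfauv.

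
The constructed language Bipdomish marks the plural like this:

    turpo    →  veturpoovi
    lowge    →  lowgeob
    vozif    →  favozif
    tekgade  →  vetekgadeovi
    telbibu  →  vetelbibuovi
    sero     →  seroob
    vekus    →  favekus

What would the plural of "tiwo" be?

vetiwoovi

turpo and sero both end in -o yet inflect differently (veturpoovi, seroob), so the final letter is not what conditions the rule; the first letter is.
"tiwo" begins with t-. The stems beginning with t- (turpo → veturpoovi, telbibu → vetelbibuovi, tekgade → vetekgadeovi) add ve- … -ovi around the stem.
So tiwo → vetiwoovi.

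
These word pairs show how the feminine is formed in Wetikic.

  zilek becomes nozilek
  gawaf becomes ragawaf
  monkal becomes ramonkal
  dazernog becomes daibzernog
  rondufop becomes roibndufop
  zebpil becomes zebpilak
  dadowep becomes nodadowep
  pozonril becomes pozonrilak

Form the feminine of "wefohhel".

nowefohhel

"wefohhel" has last vowel 'e'. The stems whose last vowel is 'e' (dadowep → nodadowep, zilek → nozilek) add the prefix no-.
The other patterns: stems whose last vowel is 'a' add the prefix ra-; stems whose last vowel is 'o' insert -ib- after the first vowel; stems whose last vowel is 'i' add -ak.
So wefohhel → nowefohhel.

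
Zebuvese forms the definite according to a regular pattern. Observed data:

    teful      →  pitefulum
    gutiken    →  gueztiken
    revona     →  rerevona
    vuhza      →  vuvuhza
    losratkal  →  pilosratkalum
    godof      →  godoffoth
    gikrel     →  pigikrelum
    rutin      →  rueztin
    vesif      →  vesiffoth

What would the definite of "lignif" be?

ligniffoth

"lignif" ends in -f. The stems ending in -f (godof → godoffoth, vesif → vesiffoth) double the final consonant and add -oth.
The other patterns: stems ending in -a repeat the first consonant+vowel as a prefix; stems ending in -n insert -ez- after the first vowel; stems ending in -l add pi- … -um around the stem.
So lignif → ligniffoth.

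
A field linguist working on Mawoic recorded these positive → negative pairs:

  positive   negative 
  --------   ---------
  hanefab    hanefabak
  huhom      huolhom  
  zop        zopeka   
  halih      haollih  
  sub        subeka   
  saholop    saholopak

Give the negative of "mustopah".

"mustopah" has 3 vowels. The stems with 3 vowels (saholop → saholopak, hanefab → hanefabak) add -ak.
The other patterns: stems with 1 vowel add -eka; stems with 2 vowels insert -ol- after the first vowel.
So mustopah → mustopahak.

mustopahak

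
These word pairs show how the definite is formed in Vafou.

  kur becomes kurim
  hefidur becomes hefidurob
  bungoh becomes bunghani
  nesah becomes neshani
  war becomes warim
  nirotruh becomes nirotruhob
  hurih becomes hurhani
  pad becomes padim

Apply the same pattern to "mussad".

mussdani

war and hefidur both end in -r yet inflect differently (warim, hefidurob), so the final letter is not what conditions the rule; the number of vowels is.
"mussad" has 2 vowels. The stems with 2 vowels (hurih → hurhani, nesah → neshani, bungoh → bunghani) delete the last vowel and add -ani.
The other patterns: stems with 1 vowel add -im; stems with 3 vowels add -ob.
So mussad → mussdani.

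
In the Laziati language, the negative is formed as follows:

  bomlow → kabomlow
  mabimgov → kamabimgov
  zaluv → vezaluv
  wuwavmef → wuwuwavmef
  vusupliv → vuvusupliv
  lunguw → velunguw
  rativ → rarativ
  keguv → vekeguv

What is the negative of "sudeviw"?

lunguw and bomlow both end in -w yet inflect differently (velunguw, kabomlow), so the final letter is not what conditions the rule; the last vowel is.
"sudeviw" has last vowel 'i'. The stems whose last vowel is 'i' (rativ → rarativ, vusupliv → vuvusupliv) repeat the first consonant+vowel as a prefix.
The other patterns: stems whose last vowel is 'u' add the prefix ve-; stems whose last vowel is 'o' add the prefix ka-.
So sudeviw → susudeviw.

susudeviw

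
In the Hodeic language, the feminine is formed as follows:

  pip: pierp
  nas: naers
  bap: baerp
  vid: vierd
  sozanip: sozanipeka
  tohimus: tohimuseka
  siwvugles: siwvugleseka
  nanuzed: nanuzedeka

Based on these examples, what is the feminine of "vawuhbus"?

"vawuhbus" has 3 vowels. The stems with 3 vowels (sozanip → sozanipeka, tohimus → tohimuseka, siwvugles → siwvugleseka) add -eka.
The other pattern: stems with 1 vowel insert -er- after the first vowel.
So vawuhbus → vawuhbuseka.

vawuhbuseka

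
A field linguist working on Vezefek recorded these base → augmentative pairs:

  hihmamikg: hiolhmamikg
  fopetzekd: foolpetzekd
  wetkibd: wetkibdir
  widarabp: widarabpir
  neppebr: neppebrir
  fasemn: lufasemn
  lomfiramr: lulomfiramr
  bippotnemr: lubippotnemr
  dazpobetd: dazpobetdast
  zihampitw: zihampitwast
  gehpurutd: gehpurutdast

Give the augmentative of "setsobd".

setsobdir

fopetzekd and wetkibd both end in -d yet inflect differently (foolpetzekd, wetkibdir), so the final letter is not what conditions the rule; the second-to-last letter is.
"setsobd" has second-to-last letter 'b'. The stems whose second-to-last letter is 'b' (wetkibd → wetkibdir, widarabp → widarabpir, neppebr → neppebrir) add -ir.
So setsobd → setsobdir.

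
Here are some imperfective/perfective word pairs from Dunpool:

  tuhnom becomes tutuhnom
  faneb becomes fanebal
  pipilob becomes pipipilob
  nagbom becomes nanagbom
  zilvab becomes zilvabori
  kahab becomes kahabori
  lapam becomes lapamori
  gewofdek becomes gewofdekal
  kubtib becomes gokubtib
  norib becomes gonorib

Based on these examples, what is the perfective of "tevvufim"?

gotevvufim

pipilob and norib both end in -b yet inflect differently (pipipilob, gonorib), so the final letter is not what conditions the rule; the last vowel is.
"tevvufim" has last vowel 'i'. The stems whose last vowel is 'i' (norib → gonorib, kubtib → gokubtib) add the prefix go-.
The other patterns: stems whose last vowel is 'o' repeat the first consonant+vowel as a prefix; stems whose last vowel is 'e' add -al; stems whose last vowel is 'a' add -ori.
So tevvufim → gotevvufim.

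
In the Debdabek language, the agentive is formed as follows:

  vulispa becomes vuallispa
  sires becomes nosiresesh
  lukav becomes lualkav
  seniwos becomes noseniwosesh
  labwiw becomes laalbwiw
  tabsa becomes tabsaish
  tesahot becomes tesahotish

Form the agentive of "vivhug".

vialvhug

tabsa and vulispa both end in -a yet inflect differently (tabsaish, vuallispa), so the final letter is not what conditions the rule; the first letter is.
"vivhug" begins with v-. The one such stem in the data (vulispa → vuallispa) inserts -al- after the first vowel (as do lukav, labwiw), so the same rule applies.
The other patterns: stems beginning with s- add no- … -esh around the stem; stems beginning with t- add -ish.
So vivhug → vialvhug.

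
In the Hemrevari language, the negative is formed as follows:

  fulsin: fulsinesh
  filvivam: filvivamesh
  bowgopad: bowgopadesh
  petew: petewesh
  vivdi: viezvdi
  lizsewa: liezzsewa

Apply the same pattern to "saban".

sabanesh

"saban" ends in a consonant. The stems ending in a consonant (fulsin → fulsinesh, filvivam → filvivamesh, bowgopad → bowgopadesh) add -esh.
So saban → sabanesh.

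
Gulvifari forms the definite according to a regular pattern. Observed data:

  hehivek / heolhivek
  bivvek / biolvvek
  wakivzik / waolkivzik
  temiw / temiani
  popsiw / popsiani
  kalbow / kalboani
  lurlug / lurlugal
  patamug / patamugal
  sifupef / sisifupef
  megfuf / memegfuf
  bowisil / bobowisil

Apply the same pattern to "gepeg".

gepegal

wakivzik and temiw both have last vowel 'i' yet inflect differently (waolkivzik, temiani), so the last vowel is not what conditions the rule; the final letter is.
"gepeg" ends in -g. The stems ending in -g (lurlug → lurlugal, patamug → patamugal) add -al.
So gepeg → gepegal.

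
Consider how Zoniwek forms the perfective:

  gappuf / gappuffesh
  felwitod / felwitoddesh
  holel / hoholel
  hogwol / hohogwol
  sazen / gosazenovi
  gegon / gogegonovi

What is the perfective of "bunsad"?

"bunsad" ends in -d. The one such stem in the data (felwitod → felwitoddesh) doubles the final consonant and adds -esh (as does gappuf), so the same rule applies.
The other patterns: stems ending in -l repeat the first consonant+vowel as a prefix; stems ending in -n add go- … -ovi around the stem.
So bunsad → bunsaddesh.

bunsaddesh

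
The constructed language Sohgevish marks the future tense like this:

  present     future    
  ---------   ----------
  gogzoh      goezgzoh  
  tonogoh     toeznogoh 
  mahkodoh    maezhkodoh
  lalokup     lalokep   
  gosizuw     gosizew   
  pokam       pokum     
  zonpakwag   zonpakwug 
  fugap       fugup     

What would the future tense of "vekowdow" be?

lalokup and fugap both end in -p yet inflect differently (lalokep, fugup), so the final letter is not what conditions the rule; the last vowel is.
"vekowdow" has last vowel 'o'. The stems whose last vowel is 'o' (gogzoh → goezgzoh, tonogoh → toeznogoh, mahkodoh → maezhkodoh) insert -ez- after the first vowel.
So vekowdow → veezkowdow.

veezkowdow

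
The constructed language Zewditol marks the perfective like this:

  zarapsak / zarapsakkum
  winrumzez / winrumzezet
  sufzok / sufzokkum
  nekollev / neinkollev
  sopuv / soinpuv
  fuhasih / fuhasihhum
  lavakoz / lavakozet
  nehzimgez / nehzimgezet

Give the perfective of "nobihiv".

noinbihiv

nekollev and nehzimgez both have last vowel 'e' yet inflect differently (neinkollev, nehzimgezet), so the last vowel is not what conditions the rule; the final letter is.
"nobihiv" ends in -v. The stems ending in -v (nekollev → neinkollev, sopuv → soinpuv) insert -in- after the first vowel.
So nobihiv → noinbihiv.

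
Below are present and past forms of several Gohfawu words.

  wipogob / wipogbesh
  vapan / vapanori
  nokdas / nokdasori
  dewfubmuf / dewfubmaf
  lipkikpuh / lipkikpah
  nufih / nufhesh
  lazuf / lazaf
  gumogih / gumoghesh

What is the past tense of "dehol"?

"dehol" has last vowel 'o'. The one such stem in the data (wipogob → wipogbesh) deletes the last vowel and adds -esh (as do nufih, gumogih), so the same rule applies.
So dehol → dehlesh.

dehlesh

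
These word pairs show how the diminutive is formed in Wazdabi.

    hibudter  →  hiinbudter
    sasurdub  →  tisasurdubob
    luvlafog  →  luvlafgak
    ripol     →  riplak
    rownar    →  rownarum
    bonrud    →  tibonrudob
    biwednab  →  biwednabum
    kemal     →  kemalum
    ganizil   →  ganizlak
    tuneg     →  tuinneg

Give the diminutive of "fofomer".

foinfomer

biwednab and sasurdub both end in -b yet inflect differently (biwednabum, tisasurdubob), so the final letter is not what conditions the rule; the last vowel is.
"fofomer" has last vowel 'e'. The stems whose last vowel is 'e' (hibudter → hiinbudter, tuneg → tuinneg) insert -in- after the first vowel.
The other patterns: stems whose last vowel is 'a' add -um; stems whose last vowel is 'u' add ti- … -ob around the stem; stems whose last vowel is 'i' or 'o' delete the last vowel and add -ak.
So fofomer → foinfomer.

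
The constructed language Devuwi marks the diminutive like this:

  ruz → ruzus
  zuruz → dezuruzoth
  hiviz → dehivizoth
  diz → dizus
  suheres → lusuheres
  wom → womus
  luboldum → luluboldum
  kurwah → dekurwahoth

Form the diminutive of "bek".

diz and zuruz both end in -z yet inflect differently (dizus, dezuruzoth), so the final letter is not what conditions the rule; the number of vowels is.
"bek" has 1 vowel. The stems with 1 vowel (diz → dizus, wom → womus, ruz → ruzus) add -us.
The other patterns: stems with 2 vowels add de- … -oth around the stem; stems with 3 vowels add the prefix lu-.
So bek → bekus.

bekus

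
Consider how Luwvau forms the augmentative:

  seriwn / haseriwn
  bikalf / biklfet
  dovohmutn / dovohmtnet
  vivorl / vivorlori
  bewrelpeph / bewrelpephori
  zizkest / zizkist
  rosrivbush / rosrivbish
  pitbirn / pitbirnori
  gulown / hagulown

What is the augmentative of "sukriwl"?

"sukriwl" has second-to-last letter 'w'. The stems whose second-to-last letter is 'w' (gulown → hagulown, seriwn → haseriwn) add the prefix ha-.
So sukriwl → hasukriwl.

hasukriwl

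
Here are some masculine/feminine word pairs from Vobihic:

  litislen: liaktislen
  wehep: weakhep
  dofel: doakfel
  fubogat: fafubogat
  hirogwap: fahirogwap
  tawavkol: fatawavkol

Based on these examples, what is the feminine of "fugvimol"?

fafugvimol

"fugvimol" has last vowel 'o'. The one such stem in the data (tawavkol → fatawavkol) adds the prefix fa-, so the same rule applies.
The other pattern: stems whose last vowel is 'e' insert -ak- after the first vowel.
So fugvimol → fafugvimol.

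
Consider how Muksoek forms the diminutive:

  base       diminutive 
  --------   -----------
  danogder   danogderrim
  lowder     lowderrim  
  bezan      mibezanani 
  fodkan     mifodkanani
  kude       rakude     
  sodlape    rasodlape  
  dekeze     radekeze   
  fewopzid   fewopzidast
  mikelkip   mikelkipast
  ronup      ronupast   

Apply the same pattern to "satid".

satidast

danogder and kude both have last vowel 'e' yet inflect differently (danogderrim, rakude), so the last vowel is not what conditions the rule; the final letter is.
"satid" ends in -d. The one such stem in the data (fewopzid → fewopzidast) adds -ast, so the same rule applies.
So satid → satidast.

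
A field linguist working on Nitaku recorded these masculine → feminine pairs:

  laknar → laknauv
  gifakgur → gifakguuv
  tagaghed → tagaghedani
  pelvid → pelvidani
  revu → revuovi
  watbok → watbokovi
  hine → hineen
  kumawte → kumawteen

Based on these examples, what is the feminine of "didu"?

gifakgur and revu both have last vowel 'u' yet inflect differently (gifakguuv, revuovi), so the last vowel is not what conditions the rule; the final letter is.
"didu" ends in -u. The one such stem in the data (revu → revuovi) adds -ovi, so the same rule applies.
The other patterns: stems ending in -r drop the final letter and add -uv; stems ending in -d add -ani; stems ending in -e add -en.
So didu → diduovi.

diduovi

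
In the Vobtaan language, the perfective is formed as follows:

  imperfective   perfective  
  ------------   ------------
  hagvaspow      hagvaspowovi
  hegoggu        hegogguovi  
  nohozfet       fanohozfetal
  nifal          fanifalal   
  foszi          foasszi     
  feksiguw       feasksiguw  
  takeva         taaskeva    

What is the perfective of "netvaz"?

fanetvazal

hagvaspow and feksiguw both end in -w yet inflect differently (hagvaspowovi, feasksiguw), so the final letter is not what conditions the rule; the first letter is.
"netvaz" begins with n-. The stems beginning with n- (nohozfet → fanohozfetal, nifal → fanifalal) add fa- … -al around the stem.
The other patterns: stems beginning with h- add -ovi; stems beginning with f- or t- insert -as- after the first vowel.
So netvaz → fanetvazal.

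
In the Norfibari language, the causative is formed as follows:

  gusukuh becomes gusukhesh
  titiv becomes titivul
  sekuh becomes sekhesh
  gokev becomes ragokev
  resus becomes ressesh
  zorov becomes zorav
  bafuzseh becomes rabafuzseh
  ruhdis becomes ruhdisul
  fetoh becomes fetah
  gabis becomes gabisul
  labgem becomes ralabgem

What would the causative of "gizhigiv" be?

gabis and resus both end in -s yet inflect differently (gabisul, ressesh), so the final letter is not what conditions the rule; the last vowel is.
"gizhigiv" has last vowel 'i'. The stems whose last vowel is 'i' (gabis → gabisul, titiv → titivul, ruhdis → ruhdisul) add -ul.
The other patterns: stems whose last vowel is 'u' delete the last vowel and add -esh; stems whose last vowel is 'o' change the last vowel to 'a'; stems whose last vowel is 'e' add the prefix ra-.
So gizhigiv → gizhigivul.

gizhigivul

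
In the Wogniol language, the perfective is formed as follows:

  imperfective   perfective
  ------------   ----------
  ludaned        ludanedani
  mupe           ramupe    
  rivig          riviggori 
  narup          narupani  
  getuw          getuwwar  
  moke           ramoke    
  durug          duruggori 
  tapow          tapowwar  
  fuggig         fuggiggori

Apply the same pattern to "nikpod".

narup and durug both have last vowel 'u' yet inflect differently (narupani, duruggori), so the last vowel is not what conditions the rule; the final letter is.
"nikpod" ends in -d. The one such stem in the data (ludaned → ludanedani) adds -ani, so the same rule applies.
The other patterns: stems ending in -g double the final consonant and add -ori; stems ending in -e add the prefix ra-; stems ending in -w double the final consonant and add -ar.
So nikpod → nikpodani.

nikpodani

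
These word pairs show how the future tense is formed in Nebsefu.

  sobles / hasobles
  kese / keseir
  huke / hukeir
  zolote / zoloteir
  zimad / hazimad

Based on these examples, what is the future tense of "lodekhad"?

zolote and sobles both have last vowel 'e' yet inflect differently (zoloteir, hasobles), so the last vowel is not what conditions the rule; whether the stem ends in a vowel or a consonant is.
"lodekhad" ends in a consonant. The stems ending in a consonant (sobles → hasobles, zimad → hazimad) add the prefix ha-.
The other pattern: stems ending in a vowel add -ir.
So lodekhad → halodekhad.

halodekhad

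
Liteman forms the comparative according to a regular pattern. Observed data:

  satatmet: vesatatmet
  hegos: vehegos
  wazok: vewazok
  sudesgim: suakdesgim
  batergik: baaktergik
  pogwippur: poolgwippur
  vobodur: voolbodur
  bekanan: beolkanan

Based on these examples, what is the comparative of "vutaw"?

wazok and batergik both end in -k yet inflect differently (vewazok, baaktergik), so the final letter is not what conditions the rule; the last vowel is.
"vutaw" has last vowel 'a'. The one such stem in the data (bekanan → beolkanan) inserts -ol- after the first vowel (as do pogwippur, vobodur), so the same rule applies.
The other patterns: stems whose last vowel is 'e' or 'o' add the prefix ve-; stems whose last vowel is 'i' insert -ak- after the first vowel.
So vutaw → vuoltaw.

vuoltaw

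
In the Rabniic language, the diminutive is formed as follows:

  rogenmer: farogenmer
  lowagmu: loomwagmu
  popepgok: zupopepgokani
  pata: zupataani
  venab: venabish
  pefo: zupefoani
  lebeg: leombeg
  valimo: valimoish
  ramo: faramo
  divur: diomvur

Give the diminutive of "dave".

daomve

ramo and pefo both end in -o yet inflect differently (faramo, zupefoani), so the final letter is not what conditions the rule; the first letter is.
"dave" begins with d-. The one such stem in the data (divur → diomvur) inserts -om- after the first vowel (as do lowagmu, lebeg), so the same rule applies.
So dave → daomve.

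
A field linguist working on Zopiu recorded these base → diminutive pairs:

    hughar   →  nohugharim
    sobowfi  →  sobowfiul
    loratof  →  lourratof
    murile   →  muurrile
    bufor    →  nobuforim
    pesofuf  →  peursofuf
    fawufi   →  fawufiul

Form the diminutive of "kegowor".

nokegoworim

bufor and loratof both have last vowel 'o' yet inflect differently (nobuforim, lourratof), so the last vowel is not what conditions the rule; the final letter is.
"kegowor" ends in -r. The stems ending in -r (bufor → nobuforim, hughar → nohugharim) add no- … -im around the stem.
The other patterns: stems ending in -i add -ul; stems ending in -e or -f insert -ur- after the first vowel.
So kegowor → nokegoworim.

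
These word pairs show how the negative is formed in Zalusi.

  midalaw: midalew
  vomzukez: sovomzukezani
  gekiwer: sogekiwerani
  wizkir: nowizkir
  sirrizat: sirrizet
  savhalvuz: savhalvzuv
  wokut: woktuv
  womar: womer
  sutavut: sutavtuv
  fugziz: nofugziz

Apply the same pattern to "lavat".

fugziz and savhalvuz both end in -z yet inflect differently (nofugziz, savhalvzuv), so the final letter is not what conditions the rule; the last vowel is.
"lavat" has last vowel 'a'. The stems whose last vowel is 'a' (sirrizat → sirrizet, womar → womer, midalaw → midalew) change the last vowel to 'e'.
The other patterns: stems whose last vowel is 'i' add the prefix no-; stems whose last vowel is 'u' delete the last vowel and add -uv; stems whose last vowel is 'e' add so- … -ani around the stem.
So lavat → lavet.

lavet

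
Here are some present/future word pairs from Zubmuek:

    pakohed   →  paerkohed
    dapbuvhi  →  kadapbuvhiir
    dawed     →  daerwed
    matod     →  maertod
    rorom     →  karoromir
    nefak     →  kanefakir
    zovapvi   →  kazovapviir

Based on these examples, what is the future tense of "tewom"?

matod and rorom both have last vowel 'o' yet inflect differently (maertod, karoromir), so the last vowel is not what conditions the rule; the final letter is.
"tewom" ends in -m. The one such stem in the data (rorom → karoromir) adds ka- … -ir around the stem, so the same rule applies.
The other pattern: stems ending in -d insert -er- after the first vowel.
So tewom → katewomir.

katewomir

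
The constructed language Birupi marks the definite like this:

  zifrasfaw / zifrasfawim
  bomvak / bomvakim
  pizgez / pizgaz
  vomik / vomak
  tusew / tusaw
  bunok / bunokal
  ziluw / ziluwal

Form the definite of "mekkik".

mekkak

bomvak and bunok both end in -k yet inflect differently (bomvakim, bunokal), so the final letter is not what conditions the rule; the last vowel is.
"mekkik" has last vowel 'i'. The one such stem in the data (vomik → vomak) changes the last vowel to 'a' (as do pizgez, tusew), so the same rule applies.
The other patterns: stems whose last vowel is 'a' add -im; stems whose last vowel is 'o' or 'u' add -al.
So mekkik → mekkak.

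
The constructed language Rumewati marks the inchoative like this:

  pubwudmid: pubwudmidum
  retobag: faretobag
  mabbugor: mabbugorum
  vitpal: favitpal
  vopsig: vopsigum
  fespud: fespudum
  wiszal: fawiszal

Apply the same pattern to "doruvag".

fadoruvag

retobag and vopsig both end in -g yet inflect differently (faretobag, vopsigum), so the final letter is not what conditions the rule; the last vowel is.
"doruvag" has last vowel 'a'. The stems whose last vowel is 'a' (vitpal → favitpal, retobag → faretobag, wiszal → fawiszal) add the prefix fa-.
The other pattern: stems whose last vowel is 'i', 'o' or 'u' add -um.
So doruvag → fadoruvag.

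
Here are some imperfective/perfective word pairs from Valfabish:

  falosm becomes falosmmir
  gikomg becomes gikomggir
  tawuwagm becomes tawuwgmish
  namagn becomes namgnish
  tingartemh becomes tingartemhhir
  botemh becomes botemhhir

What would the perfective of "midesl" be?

midesllir

tawuwagm and falosm both end in -m yet inflect differently (tawuwgmish, falosmmir), so the final letter is not what conditions the rule; the second-to-last letter is.
"midesl" has second-to-last letter 's'. The one such stem in the data (falosm → falosmmir) doubles the final consonant and adds -ir (as do gikomg, botemh), so the same rule applies.
The other pattern: stems whose second-to-last letter is 'g' delete the last vowel and add -ish.
So midesl → midesllir.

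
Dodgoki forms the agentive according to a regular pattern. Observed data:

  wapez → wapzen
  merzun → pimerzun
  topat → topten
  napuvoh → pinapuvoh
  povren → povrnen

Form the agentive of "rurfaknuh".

pirurfaknuh

povren and merzun both end in -n yet inflect differently (povrnen, pimerzun), so the final letter is not what conditions the rule; the last vowel is.
"rurfaknuh" has last vowel 'u'. The one such stem in the data (merzun → pimerzun) adds the prefix pi-, so the same rule applies.
The other pattern: stems whose last vowel is 'a' or 'e' delete the last vowel and add -en.
So rurfaknuh → pirurfaknuh.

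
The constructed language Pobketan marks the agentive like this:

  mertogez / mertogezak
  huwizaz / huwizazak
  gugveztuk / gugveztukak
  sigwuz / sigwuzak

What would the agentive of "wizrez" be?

wizrezak

Every pair shown (mertogez → mertogezak, huwizaz → huwizazak, gugveztuk → gugveztukak, …) follows the same rule: add -ak.
So wizrez → wizrezak.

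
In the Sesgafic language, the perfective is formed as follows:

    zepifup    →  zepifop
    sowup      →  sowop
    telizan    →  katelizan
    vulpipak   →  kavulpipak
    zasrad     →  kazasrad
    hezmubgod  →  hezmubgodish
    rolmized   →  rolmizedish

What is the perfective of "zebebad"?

kazebebad

zasrad and hezmubgod both end in -d yet inflect differently (kazasrad, hezmubgodish), so the final letter is not what conditions the rule; the last vowel is.
"zebebad" has last vowel 'a'. The stems whose last vowel is 'a' (telizan → katelizan, vulpipak → kavulpipak, zasrad → kazasrad) add the prefix ka-.
So zebebad → kazebebad.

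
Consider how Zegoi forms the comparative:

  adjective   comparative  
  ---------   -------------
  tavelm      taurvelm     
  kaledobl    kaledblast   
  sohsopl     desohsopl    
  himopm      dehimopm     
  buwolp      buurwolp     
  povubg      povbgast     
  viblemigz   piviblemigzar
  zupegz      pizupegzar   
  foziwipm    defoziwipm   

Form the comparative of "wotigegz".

sohsopl and kaledobl both end in -l yet inflect differently (desohsopl, kaledblast), so the final letter is not what conditions the rule; the second-to-last letter is.
"wotigegz" has second-to-last letter 'g'. The stems whose second-to-last letter is 'g' (zupegz → pizupegzar, viblemigz → piviblemigzar) add pi- … -ar around the stem.
So wotigegz → piwotigegzar.

piwotigegzar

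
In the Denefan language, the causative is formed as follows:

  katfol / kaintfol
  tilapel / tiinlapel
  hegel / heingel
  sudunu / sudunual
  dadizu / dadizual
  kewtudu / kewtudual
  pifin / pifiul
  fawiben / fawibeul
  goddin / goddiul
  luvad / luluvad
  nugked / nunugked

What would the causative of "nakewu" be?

nakewual

tilapel and fawiben both have last vowel 'e' yet inflect differently (tiinlapel, fawibeul), so the last vowel is not what conditions the rule; the final letter is.
"nakewu" ends in -u. The stems ending in -u (sudunu → sudunual, dadizu → dadizual, kewtudu → kewtudual) add -al.
The other patterns: stems ending in -l insert -in- after the first vowel; stems ending in -n drop the final letter and add -ul; stems ending in -d repeat the first consonant+vowel as a prefix.
So nakewu → nakewual.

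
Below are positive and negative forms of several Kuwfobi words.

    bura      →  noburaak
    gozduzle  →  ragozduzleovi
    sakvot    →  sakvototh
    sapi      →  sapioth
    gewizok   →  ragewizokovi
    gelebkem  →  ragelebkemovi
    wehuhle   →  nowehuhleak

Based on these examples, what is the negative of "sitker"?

sitkeroth

wehuhle and gozduzle both end in -e yet inflect differently (nowehuhleak, ragozduzleovi), so the final letter is not what conditions the rule; the first letter is.
"sitker" begins with s-. The stems beginning with s- (sakvot → sakvototh, sapi → sapioth) add -oth.
So sitker → sitkeroth.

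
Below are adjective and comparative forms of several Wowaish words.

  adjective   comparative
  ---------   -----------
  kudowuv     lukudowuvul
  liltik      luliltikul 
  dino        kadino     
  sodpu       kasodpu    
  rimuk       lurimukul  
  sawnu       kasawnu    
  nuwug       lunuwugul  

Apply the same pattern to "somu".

kasomu

"somu" ends in a vowel. The stems ending in a vowel (sawnu → kasawnu, sodpu → kasodpu, dino → kadino) add the prefix ka-.
So somu → kasomu.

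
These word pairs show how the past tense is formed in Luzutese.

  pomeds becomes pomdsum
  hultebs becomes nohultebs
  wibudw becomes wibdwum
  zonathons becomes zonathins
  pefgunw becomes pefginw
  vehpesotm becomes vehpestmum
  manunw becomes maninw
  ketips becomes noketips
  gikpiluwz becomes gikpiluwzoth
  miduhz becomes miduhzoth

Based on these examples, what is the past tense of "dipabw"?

pomeds and zonathons both end in -s yet inflect differently (pomdsum, zonathins), so the final letter is not what conditions the rule; the second-to-last letter is.
"dipabw" has second-to-last letter 'b'. The one such stem in the data (hultebs → nohultebs) adds the prefix no-, so the same rule applies.
The other patterns: stems whose second-to-last letter is 'd' or 't' delete the last vowel and add -um; stems whose second-to-last letter is 'h' or 'w' add -oth; stems whose second-to-last letter is 'n' change the last vowel to 'i'.
So dipabw → nodipabw.

nodipabw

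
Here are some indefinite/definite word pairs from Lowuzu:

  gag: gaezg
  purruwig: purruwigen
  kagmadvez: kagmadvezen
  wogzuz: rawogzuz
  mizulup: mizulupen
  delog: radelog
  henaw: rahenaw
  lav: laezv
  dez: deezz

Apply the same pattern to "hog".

dez and wogzuz both end in -z yet inflect differently (deezz, rawogzuz), so the final letter is not what conditions the rule; the number of vowels is.
"hog" has 1 vowel. The stems with 1 vowel (dez → deezz, lav → laezv, gag → gaezg) insert -ez- after the first vowel.
The other patterns: stems with 2 vowels add the prefix ra-; stems with 3 vowels add -en.
So hog → hoezg.

hoezg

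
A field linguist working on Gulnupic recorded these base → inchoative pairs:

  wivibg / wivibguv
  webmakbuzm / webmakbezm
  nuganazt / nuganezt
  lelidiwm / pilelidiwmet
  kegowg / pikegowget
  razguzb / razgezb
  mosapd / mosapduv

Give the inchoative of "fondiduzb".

"fondiduzb" has second-to-last letter 'z'. The stems whose second-to-last letter is 'z' (nuganazt → nuganezt, razguzb → razgezb, webmakbuzm → webmakbezm) change the last vowel to 'e'.
The other patterns: stems whose second-to-last letter is 'w' add pi- … -et around the stem; stems whose second-to-last letter is 'b' or 'p' add -uv.
So fondiduzb → fondidezb.

fondidezb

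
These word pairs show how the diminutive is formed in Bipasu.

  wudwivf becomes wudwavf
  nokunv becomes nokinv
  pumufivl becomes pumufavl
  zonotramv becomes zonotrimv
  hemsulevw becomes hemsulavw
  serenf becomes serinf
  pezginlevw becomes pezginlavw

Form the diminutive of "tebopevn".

tebopavn

"tebopevn" has second-to-last letter 'v'. The stems whose second-to-last letter is 'v' (wudwivf → wudwavf, pumufivl → pumufavl, pezginlevw → pezginlavw) change the last vowel to 'a'.
The other pattern: stems whose second-to-last letter is 'm' or 'n' change the last vowel to 'i'.
So tebopevn → tebopavn.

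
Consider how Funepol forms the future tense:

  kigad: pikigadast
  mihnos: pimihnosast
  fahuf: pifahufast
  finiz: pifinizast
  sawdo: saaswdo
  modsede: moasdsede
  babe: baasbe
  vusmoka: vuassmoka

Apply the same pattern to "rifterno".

mihnos and sawdo both have last vowel 'o' yet inflect differently (pimihnosast, saaswdo), so the last vowel is not what conditions the rule; whether the stem ends in a vowel or a consonant is.
"rifterno" ends in a vowel. The stems ending in a vowel (sawdo → saaswdo, modsede → moasdsede, babe → baasbe) insert -as- after the first vowel.
So rifterno → riasfterno.

riasfterno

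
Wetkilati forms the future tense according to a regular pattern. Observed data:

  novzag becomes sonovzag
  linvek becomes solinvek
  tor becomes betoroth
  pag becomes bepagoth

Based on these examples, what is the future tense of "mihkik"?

somihkik

"mihkik" has 2 vowels. The stems with 2 vowels (novzag → sonovzag, linvek → solinvek) add the prefix so-.
The other pattern: stems with 1 vowel add be- … -oth around the stem.
So mihkik → somihkik.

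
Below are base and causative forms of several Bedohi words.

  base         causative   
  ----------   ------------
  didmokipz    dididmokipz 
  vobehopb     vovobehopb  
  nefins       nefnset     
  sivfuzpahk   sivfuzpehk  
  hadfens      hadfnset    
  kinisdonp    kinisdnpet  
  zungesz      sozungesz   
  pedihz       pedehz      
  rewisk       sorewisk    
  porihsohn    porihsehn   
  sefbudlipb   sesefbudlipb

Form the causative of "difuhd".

pedihz and didmokipz both end in -z yet inflect differently (pedehz, dididmokipz), so the final letter is not what conditions the rule; the second-to-last letter is.
"difuhd" has second-to-last letter 'h'. The stems whose second-to-last letter is 'h' (pedihz → pedehz, porihsohn → porihsehn, sivfuzpahk → sivfuzpehk) change the last vowel to 'e'.
So difuhd → difehd.

difehd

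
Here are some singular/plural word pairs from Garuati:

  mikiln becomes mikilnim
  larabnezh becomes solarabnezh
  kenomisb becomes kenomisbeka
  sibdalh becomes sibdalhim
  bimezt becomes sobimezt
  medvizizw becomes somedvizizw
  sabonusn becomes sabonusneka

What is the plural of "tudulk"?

sabonusn and mikiln both end in -n yet inflect differently (sabonusneka, mikilnim), so the final letter is not what conditions the rule; the second-to-last letter is.
"tudulk" has second-to-last letter 'l'. The stems whose second-to-last letter is 'l' (mikiln → mikilnim, sibdalh → sibdalhim) add -im.
The other patterns: stems whose second-to-last letter is 'z' add the prefix so-; stems whose second-to-last letter is 's' add -eka.
So tudulk → tudulkim.

tudulkim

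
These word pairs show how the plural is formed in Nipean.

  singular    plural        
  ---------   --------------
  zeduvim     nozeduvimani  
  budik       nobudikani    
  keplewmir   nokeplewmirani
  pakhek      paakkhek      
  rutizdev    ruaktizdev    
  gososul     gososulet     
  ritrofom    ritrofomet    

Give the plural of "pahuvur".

budik and pakhek both end in -k yet inflect differently (nobudikani, paakkhek), so the final letter is not what conditions the rule; the last vowel is.
"pahuvur" has last vowel 'u'. The one such stem in the data (gososul → gososulet) adds -et, so the same rule applies.
The other patterns: stems whose last vowel is 'i' add no- … -ani around the stem; stems whose last vowel is 'e' insert -ak- after the first vowel.
So pahuvur → pahuvuret.

pahuvuret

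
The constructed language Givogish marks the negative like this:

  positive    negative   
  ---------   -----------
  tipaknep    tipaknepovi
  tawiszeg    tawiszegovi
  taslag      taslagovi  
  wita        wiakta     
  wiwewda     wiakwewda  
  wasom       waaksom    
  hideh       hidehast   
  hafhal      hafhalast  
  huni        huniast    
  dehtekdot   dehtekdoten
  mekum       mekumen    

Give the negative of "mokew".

mokewen

wasom and mekum both end in -m yet inflect differently (waaksom, mekumen), so the final letter is not what conditions the rule; the first letter is.
"mokew" begins with m-. The one such stem in the data (mekum → mekumen) adds -en, so the same rule applies.
The other patterns: stems beginning with t- add -ovi; stems beginning with w- insert -ak- after the first vowel; stems beginning with h- add -ast.
So mokew → mokewen.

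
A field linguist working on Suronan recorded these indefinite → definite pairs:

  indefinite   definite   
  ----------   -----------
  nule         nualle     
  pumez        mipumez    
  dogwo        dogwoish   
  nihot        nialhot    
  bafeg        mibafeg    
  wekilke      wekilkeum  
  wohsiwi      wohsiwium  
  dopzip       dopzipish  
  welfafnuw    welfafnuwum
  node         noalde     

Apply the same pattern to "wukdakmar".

nule and wekilke both end in -e yet inflect differently (nualle, wekilkeum), so the final letter is not what conditions the rule; the first letter is.
"wukdakmar" begins with w-. The stems beginning with w- (wohsiwi → wohsiwium, welfafnuw → welfafnuwum, wekilke → wekilkeum) add -um.
So wukdakmar → wukdakmarum.

wukdakmarum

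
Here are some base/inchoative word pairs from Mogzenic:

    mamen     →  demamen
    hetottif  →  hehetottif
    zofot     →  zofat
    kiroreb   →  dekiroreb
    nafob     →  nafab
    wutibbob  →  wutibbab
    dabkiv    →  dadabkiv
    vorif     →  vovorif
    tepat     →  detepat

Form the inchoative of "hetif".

"hetif" has last vowel 'i'. The stems whose last vowel is 'i' (dabkiv → dadabkiv, hetottif → hehetottif, vorif → vovorif) repeat the first consonant+vowel as a prefix.
So hetif → hehetif.

hehetif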